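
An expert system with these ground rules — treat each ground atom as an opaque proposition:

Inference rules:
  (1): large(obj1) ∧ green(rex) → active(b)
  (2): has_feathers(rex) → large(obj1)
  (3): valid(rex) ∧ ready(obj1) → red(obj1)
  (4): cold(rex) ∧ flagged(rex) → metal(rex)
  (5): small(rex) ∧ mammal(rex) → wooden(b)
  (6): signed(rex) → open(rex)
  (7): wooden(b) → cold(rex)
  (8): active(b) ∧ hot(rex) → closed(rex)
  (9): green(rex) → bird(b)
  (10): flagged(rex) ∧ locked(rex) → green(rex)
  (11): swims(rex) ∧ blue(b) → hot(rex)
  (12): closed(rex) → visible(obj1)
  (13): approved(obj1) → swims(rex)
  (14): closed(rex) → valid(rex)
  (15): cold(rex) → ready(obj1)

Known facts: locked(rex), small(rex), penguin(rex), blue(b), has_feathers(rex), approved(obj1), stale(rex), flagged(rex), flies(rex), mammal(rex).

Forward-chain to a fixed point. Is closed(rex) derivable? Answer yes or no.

[1] (2) [has_feathers(rex) → large(obj1)]; (5) [small(rex) ∧ mammal(rex) → wooden(b)]; (10) [flagged(rex) ∧ locked(rex) → green(rex)]; (13) [approved(obj1) → swims(rex)]. ⇒ new: large(obj1), wooden(b), green(rex), swims(rex).
[2] (1) [large(obj1) ∧ green(rex) → active(b)]; (7) [wooden(b) → cold(rex)]; (9) [green(rex) → bird(b)]; (11) [swims(rex) ∧ blue(b) → hot(rex)]. ⇒ new: active(b), cold(rex), bird(b), hot(rex).
[3] (4) [cold(rex) ∧ flagged(rex) → metal(rex)]; (8) [active(b) ∧ hot(rex) → closed(rex)]; (15) [cold(rex) → ready(obj1)]. ⇒ new: metal(rex), closed(rex), ready(obj1).
[4] (12) [closed(rex) → visible(obj1)]; (14) [closed(rex) → valid(rex)]. ⇒ new: visible(obj1), valid(rex).
[5] (3) [valid(rex) ∧ ready(obj1) → red(obj1)]. ⇒ new: red(obj1).
closed(rex) appears in round 3, so it is derivable.

yes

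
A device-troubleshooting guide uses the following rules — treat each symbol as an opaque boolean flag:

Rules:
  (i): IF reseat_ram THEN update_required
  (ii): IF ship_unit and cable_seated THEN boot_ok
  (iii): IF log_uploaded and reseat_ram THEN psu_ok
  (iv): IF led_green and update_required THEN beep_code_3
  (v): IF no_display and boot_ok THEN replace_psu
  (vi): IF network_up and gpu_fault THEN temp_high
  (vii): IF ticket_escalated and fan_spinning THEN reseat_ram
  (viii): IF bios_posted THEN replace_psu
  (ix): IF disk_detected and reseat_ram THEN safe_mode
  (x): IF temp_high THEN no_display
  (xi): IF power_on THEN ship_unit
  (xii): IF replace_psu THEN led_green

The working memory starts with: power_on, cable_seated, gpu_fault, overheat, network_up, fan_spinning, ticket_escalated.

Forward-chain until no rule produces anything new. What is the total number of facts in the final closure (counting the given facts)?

[1] (vi) [IF network_up and gpu_fault THEN temp_high]; (vii) [IF ticket_escalated and fan_spinning THEN reseat_ram]; (xi) [IF power_on THEN ship_unit]. ⇒ new: temp_high, reseat_ram, ship_unit.
[2] (i) [IF reseat_ram THEN update_required]; (ii) [IF ship_unit and cable_seated THEN boot_ok]; (x) [IF temp_high THEN no_display]. ⇒ new: update_required, boot_ok, no_display.
[3] (v) [IF no_display and boot_ok THEN replace_psu]. ⇒ new: replace_psu.
[4] (xii) [IF replace_psu THEN led_green]. ⇒ new: led_green.
[5] (iv) [IF led_green and update_required THEN beep_code_3]. ⇒ new: beep_code_3.
Closure: {beep_code_3, boot_ok, cable_seated, fan_spinning, gpu_fault, led_green, network_up, no_display, overheat, power_on, replace_psu, reseat_ram, ship_unit, temp_high, ticket_escalated, update_required} — 16 facts.

16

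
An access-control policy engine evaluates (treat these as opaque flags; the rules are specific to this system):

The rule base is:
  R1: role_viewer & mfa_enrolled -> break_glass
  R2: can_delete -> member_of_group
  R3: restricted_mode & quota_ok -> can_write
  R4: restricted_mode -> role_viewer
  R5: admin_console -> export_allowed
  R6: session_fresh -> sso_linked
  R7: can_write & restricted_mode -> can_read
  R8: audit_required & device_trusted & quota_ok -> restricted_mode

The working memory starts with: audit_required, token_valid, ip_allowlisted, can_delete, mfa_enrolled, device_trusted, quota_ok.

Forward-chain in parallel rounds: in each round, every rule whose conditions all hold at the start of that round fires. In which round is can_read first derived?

Round 1 — R2, R8, derive member_of_group, restricted_mode.
Round 2 — R3, R4, derive can_write, role_viewer.
Round 3 — R1, R7, derive break_glass, can_read.
can_read first appears in round 3.

3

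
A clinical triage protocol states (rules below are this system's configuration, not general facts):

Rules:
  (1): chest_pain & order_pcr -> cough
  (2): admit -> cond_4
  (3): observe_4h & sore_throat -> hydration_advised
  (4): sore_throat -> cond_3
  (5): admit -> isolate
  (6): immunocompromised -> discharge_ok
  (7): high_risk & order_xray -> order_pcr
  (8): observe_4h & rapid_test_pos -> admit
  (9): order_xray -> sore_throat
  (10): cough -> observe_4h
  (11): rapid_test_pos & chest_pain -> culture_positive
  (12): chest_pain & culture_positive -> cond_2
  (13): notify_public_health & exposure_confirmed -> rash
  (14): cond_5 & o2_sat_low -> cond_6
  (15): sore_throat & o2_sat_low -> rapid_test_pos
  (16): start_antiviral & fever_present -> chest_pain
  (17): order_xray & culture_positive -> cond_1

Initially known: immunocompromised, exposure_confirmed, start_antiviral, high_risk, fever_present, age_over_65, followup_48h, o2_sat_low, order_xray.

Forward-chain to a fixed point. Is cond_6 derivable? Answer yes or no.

no

Round 1: (6) [immunocompromised -> discharge_ok]; (7) [high_risk & order_xray -> order_pcr]; (9) [order_xray -> sore_throat]; (16) [start_antiviral & fever_present -> chest_pain]. New: discharge_ok, order_pcr, sore_throat, chest_pain.
Round 2: (1) [chest_pain & order_pcr -> cough]; (4) [sore_throat -> cond_3]; (15) [sore_throat & o2_sat_low -> rapid_test_pos]. New: cough, cond_3, rapid_test_pos.
Round 3: (10) [cough -> observe_4h]; (11) [rapid_test_pos & chest_pain -> culture_positive]. New: observe_4h, culture_positive.
Round 4: (3) [observe_4h & sore_throat -> hydration_advised]; (8) [observe_4h & rapid_test_pos -> admit]; (12) [chest_pain & culture_positive -> cond_2]; (17) [order_xray & culture_positive -> cond_1]. New: hydration_advised, admit, cond_2, cond_1.
Round 5: (2) [admit -> cond_4]; (5) [admit -> isolate]. New: cond_4, isolate.
Fixed point reached. cond_6 is concluded only by (14); (14) needs cond_5 (never derived).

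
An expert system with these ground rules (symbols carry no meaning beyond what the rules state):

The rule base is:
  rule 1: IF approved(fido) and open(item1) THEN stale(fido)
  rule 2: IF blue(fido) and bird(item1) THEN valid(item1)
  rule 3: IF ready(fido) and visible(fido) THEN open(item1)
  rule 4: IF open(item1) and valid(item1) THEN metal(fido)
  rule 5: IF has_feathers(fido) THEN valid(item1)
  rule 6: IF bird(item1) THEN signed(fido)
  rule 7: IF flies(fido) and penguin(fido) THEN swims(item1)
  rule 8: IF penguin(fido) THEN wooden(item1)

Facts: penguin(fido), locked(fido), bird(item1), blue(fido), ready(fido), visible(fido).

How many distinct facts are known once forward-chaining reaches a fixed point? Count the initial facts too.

11

Round 1: rule 2 [IF blue(fido) and bird(item1) THEN valid(item1)]; rule 3 [IF ready(fido) and visible(fido) THEN open(item1)]; rule 6 [IF bird(item1) THEN signed(fido)]; rule 8 [IF penguin(fido) THEN wooden(item1)]. New: valid(item1), open(item1), signed(fido), wooden(item1).
Round 2: rule 4 [IF open(item1) and valid(item1) THEN metal(fido)]. New: metal(fido).
Closure: {bird(item1), blue(fido), locked(fido), metal(fido), open(item1), penguin(fido), ready(fido), signed(fido), valid(item1), visible(fido), wooden(item1)} — 11 facts.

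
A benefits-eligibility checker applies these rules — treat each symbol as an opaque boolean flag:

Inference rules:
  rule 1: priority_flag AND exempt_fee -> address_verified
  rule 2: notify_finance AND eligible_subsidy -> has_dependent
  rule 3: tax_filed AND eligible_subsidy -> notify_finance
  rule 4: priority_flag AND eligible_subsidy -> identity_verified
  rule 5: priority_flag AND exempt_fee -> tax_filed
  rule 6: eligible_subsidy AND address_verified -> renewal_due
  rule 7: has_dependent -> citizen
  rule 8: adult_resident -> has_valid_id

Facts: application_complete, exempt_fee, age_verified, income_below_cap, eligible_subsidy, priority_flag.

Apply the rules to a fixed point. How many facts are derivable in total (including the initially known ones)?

13

Round 1 — rule 1, rule 4, rule 5, derive address_verified, identity_verified, tax_filed.
Round 2 — rule 3, rule 6, derive notify_finance, renewal_due.
Round 3 — rule 2, derive has_dependent.
Round 4 — rule 7, derive citizen.
Closure: {address_verified, age_verified, application_complete, citizen, eligible_subsidy, exempt_fee, has_dependent, identity_verified, income_below_cap, notify_finance, priority_flag, renewal_due, tax_filed} — 13 facts.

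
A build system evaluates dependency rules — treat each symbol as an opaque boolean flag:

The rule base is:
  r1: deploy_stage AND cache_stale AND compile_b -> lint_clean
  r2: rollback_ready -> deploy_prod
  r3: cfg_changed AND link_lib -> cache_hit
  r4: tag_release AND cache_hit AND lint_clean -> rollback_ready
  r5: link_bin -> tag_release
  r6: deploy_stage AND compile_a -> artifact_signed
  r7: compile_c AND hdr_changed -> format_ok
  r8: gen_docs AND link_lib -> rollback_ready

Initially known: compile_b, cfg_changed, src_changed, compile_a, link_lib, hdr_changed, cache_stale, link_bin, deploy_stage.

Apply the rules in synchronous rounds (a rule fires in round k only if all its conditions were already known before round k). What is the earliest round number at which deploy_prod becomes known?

Round 1 — r1, r3, r5, r6, derive lint_clean, cache_hit, tag_release, artifact_signed.
Round 2 — r4, derive rollback_ready.
Round 3 — r2, derive deploy_prod.
deploy_prod first appears in round 3.

3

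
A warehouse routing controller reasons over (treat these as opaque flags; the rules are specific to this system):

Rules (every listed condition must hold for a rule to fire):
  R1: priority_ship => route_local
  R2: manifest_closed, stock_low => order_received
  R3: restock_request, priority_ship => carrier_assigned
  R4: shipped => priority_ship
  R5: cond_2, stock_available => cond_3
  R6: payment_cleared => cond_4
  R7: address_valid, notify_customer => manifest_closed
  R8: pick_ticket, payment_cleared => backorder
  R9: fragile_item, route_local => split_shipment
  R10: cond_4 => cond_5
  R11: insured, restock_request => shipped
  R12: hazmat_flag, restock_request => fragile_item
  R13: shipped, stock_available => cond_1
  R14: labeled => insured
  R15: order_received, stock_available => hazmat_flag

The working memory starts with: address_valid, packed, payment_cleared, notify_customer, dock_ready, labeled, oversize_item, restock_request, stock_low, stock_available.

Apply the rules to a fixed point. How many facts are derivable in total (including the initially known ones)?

[1] R6 [payment_cleared => cond_4]; R7 [address_valid, notify_customer => manifest_closed]; R14 [labeled => insured]. ⇒ new: cond_4, manifest_closed, insured.
[2] R2 [manifest_closed, stock_low => order_received]; R10 [cond_4 => cond_5]; R11 [insured, restock_request => shipped]. ⇒ new: order_received, cond_5, shipped.
[3] R4 [shipped => priority_ship]; R13 [shipped, stock_available => cond_1]; R15 [order_received, stock_available => hazmat_flag]. ⇒ new: priority_ship, cond_1, hazmat_flag.
[4] R1 [priority_ship => route_local]; R3 [restock_request, priority_ship => carrier_assigned]; R12 [hazmat_flag, restock_request => fragile_item]. ⇒ new: route_local, carrier_assigned, fragile_item.
[5] R9 [fragile_item, route_local => split_shipment]. ⇒ new: split_shipment.
Closure: {address_valid, carrier_assigned, cond_1, cond_4, cond_5, dock_ready, fragile_item, hazmat_flag, insured, labeled, manifest_closed, notify_customer, order_received, oversize_item, packed, payment_cleared, priority_ship, restock_request, route_local, shipped, split_shipment, stock_available, stock_low} — 23 facts.

23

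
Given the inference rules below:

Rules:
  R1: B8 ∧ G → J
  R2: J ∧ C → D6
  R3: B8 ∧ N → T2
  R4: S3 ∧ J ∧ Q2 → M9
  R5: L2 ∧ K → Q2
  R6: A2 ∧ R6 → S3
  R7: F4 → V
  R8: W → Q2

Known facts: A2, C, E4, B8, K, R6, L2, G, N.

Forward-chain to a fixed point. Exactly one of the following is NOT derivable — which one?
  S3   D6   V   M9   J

V

Round 1: R1 [B8 ∧ G → J]; R3 [B8 ∧ N → T2]; R5 [L2 ∧ K → Q2]; R6 [A2 ∧ R6 → S3]. Adds J, T2, Q2, S3.
Round 2: R2 [J ∧ C → D6]; R4 [S3 ∧ J ∧ Q2 → M9]. Adds D6, M9.
Derived: S3 (round 1), D6 (round 2), M9 (round 2), J (round 1). V never appears in any round.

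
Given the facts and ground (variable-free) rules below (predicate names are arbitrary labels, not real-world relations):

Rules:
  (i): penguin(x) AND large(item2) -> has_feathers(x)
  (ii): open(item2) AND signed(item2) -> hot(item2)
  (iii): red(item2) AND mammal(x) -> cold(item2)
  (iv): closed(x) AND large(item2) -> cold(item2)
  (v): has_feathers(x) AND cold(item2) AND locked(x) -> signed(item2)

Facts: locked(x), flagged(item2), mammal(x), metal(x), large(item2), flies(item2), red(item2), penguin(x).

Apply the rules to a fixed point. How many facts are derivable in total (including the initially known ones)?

11

Round 1: (i) [penguin(x) AND large(item2) -> has_feathers(x)]; (iii) [red(item2) AND mammal(x) -> cold(item2)]. Adds has_feathers(x), cold(item2).
Round 2: (v) [has_feathers(x) AND cold(item2) AND locked(x) -> signed(item2)]. Adds signed(item2).
Closure: {cold(item2), flagged(item2), flies(item2), has_feathers(x), large(item2), locked(x), mammal(x), metal(x), penguin(x), red(item2), signed(item2)} — 11 facts.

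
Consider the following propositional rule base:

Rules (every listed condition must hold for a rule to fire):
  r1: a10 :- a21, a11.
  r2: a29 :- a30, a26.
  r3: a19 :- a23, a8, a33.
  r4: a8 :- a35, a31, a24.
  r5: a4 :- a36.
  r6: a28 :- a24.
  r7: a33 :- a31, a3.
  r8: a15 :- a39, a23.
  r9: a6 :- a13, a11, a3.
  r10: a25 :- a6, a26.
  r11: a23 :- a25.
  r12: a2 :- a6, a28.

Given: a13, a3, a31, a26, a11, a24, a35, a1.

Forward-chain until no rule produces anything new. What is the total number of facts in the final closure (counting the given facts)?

16

Round 1: r4 [a8 :- a35, a31, a24.]; r6 [a28 :- a24.]; r7 [a33 :- a31, a3.]; r9 [a6 :- a13, a11, a3.]. Adds a8, a28, a33, a6.
Round 2: r10 [a25 :- a6, a26.]; r12 [a2 :- a6, a28.]. Adds a25, a2.
Round 3: r11 [a23 :- a25.]. Adds a23.
Round 4: r3 [a19 :- a23, a8, a33.]. Adds a19.
Closure: {a1, a11, a13, a19, a2, a23, a24, a25, a26, a28, a3, a31, a33, a35, a6, a8} — 16 facts.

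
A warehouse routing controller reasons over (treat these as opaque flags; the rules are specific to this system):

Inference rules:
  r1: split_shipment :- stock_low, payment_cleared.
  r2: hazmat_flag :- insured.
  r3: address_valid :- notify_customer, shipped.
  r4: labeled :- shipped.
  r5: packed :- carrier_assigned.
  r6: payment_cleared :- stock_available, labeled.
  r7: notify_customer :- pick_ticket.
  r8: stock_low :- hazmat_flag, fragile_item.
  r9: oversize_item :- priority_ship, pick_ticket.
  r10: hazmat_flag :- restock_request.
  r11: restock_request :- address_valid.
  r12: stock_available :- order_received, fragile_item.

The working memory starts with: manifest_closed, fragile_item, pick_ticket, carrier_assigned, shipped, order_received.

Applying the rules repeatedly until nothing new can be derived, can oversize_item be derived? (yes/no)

no

Round 1: r4 [labeled :- shipped.]; r5 [packed :- carrier_assigned.]; r7 [notify_customer :- pick_ticket.]; r12 [stock_available :- order_received, fragile_item.]. Adds labeled, packed, notify_customer, stock_available.
Round 2: r3 [address_valid :- notify_customer, shipped.]; r6 [payment_cleared :- stock_available, labeled.]. Adds address_valid, payment_cleared.
Round 3: r11 [restock_request :- address_valid.]. Adds restock_request.
Round 4: r10 [hazmat_flag :- restock_request.]. Adds hazmat_flag.
Round 5: r8 [stock_low :- hazmat_flag, fragile_item.]. Adds stock_low.
Round 6: r1 [split_shipment :- stock_low, payment_cleared.]. Adds split_shipment.
Fixed point reached. oversize_item is concluded only by r9; r9 needs priority_ship (never derived).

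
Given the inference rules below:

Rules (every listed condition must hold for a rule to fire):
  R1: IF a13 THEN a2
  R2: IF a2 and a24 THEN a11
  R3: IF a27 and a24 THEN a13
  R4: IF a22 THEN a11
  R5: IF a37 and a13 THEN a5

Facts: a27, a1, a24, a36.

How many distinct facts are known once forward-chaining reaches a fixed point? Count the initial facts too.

Round 1 — R3, derive a13.
Round 2 — R1, derive a2.
Round 3 — R2, derive a11.
Closure: {a1, a11, a13, a2, a24, a27, a36} — 7 facts.

7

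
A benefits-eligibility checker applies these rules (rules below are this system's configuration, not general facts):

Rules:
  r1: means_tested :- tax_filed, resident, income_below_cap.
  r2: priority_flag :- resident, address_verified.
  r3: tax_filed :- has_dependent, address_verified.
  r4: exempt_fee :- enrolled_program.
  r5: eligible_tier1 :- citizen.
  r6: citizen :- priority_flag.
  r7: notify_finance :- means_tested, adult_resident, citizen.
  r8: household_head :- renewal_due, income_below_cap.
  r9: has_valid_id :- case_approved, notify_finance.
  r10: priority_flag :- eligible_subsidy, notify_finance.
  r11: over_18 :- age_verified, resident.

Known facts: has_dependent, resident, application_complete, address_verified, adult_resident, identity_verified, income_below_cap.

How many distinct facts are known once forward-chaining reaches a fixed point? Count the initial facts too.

Round 1: r2 [priority_flag :- resident, address_verified.]; r3 [tax_filed :- has_dependent, address_verified.]. Adds priority_flag, tax_filed.
Round 2: r1 [means_tested :- tax_filed, resident, income_below_cap.]; r6 [citizen :- priority_flag.]. Adds means_tested, citizen.
Round 3: r5 [eligible_tier1 :- citizen.]; r7 [notify_finance :- means_tested, adult_resident, citizen.]. Adds eligible_tier1, notify_finance.
Closure: {address_verified, adult_resident, application_complete, citizen, eligible_tier1, has_dependent, identity_verified, income_below_cap, means_tested, notify_finance, priority_flag, resident, tax_filed} — 13 facts.

13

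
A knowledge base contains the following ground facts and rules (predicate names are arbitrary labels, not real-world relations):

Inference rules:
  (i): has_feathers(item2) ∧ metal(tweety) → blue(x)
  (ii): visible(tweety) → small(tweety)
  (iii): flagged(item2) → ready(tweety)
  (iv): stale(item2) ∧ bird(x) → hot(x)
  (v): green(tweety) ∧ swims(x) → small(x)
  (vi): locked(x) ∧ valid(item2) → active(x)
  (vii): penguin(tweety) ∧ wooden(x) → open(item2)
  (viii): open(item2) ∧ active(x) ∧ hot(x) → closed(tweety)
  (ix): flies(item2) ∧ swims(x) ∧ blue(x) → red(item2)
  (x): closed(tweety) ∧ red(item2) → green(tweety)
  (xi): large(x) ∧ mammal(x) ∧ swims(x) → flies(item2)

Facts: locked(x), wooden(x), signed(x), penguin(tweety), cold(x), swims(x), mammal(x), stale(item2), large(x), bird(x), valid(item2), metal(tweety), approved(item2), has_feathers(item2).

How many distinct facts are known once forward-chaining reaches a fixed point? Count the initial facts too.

23

Round 1: (i) [has_feathers(item2) ∧ metal(tweety) → blue(x)]; (iv) [stale(item2) ∧ bird(x) → hot(x)]; (vi) [locked(x) ∧ valid(item2) → active(x)]; (vii) [penguin(tweety) ∧ wooden(x) → open(item2)]; (xi) [large(x) ∧ mammal(x) ∧ swims(x) → flies(item2)]. Adds blue(x), hot(x), active(x), open(item2), flies(item2).
Round 2: (viii) [open(item2) ∧ active(x) ∧ hot(x) → closed(tweety)]; (ix) [flies(item2) ∧ swims(x) ∧ blue(x) → red(item2)]. Adds closed(tweety), red(item2).
Round 3: (x) [closed(tweety) ∧ red(item2) → green(tweety)]. Adds green(tweety).
Round 4: (v) [green(tweety) ∧ swims(x) → small(x)]. Adds small(x).
Closure: {active(x), approved(item2), bird(x), blue(x), closed(tweety), cold(x), flies(item2), green(tweety), has_feathers(item2), hot(x), large(x), locked(x), mammal(x), metal(tweety), open(item2), penguin(tweety), red(item2), signed(x), small(x), stale(item2), swims(x), valid(item2), wooden(x)} — 23 facts.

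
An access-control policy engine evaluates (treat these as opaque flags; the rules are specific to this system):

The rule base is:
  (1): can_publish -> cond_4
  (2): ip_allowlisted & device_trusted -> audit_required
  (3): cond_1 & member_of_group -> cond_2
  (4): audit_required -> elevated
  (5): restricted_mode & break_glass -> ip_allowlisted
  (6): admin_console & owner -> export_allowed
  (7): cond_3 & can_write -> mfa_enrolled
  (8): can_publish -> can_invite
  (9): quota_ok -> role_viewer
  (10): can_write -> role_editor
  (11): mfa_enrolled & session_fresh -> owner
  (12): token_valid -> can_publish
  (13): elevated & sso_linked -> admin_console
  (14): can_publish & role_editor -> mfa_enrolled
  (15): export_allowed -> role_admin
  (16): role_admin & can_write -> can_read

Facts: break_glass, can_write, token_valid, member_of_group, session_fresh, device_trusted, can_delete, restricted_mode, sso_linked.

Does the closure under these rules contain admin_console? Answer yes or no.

Round 1: (5) [restricted_mode & break_glass -> ip_allowlisted]; (10) [can_write -> role_editor]; (12) [token_valid -> can_publish]. Adds ip_allowlisted, role_editor, can_publish.
Round 2: (1) [can_publish -> cond_4]; (2) [ip_allowlisted & device_trusted -> audit_required]; (8) [can_publish -> can_invite]; (14) [can_publish & role_editor -> mfa_enrolled]. Adds cond_4, audit_required, can_invite, mfa_enrolled.
Round 3: (4) [audit_required -> elevated]; (11) [mfa_enrolled & session_fresh -> owner]. Adds elevated, owner.
Round 4: (13) [elevated & sso_linked -> admin_console]. Adds admin_console.
Round 5: (6) [admin_console & owner -> export_allowed]. Adds export_allowed.
Round 6: (15) [export_allowed -> role_admin]. Adds role_admin.
Round 7: (16) [role_admin & can_write -> can_read]. Adds can_read.
admin_console appears in round 4, so it is derivable.

yes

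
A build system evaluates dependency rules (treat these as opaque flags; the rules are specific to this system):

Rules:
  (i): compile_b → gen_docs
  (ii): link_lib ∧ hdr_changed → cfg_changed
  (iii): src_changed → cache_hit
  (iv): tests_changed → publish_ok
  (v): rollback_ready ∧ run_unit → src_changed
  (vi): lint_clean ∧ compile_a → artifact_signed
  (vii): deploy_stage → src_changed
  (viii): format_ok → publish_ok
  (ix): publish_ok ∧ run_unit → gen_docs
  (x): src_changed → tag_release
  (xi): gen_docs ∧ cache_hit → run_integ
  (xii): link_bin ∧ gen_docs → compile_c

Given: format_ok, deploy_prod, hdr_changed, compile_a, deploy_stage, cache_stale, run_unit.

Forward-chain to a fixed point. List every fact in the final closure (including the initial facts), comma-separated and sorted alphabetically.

[1] (vii) [deploy_stage → src_changed]; (viii) [format_ok → publish_ok]. ⇒ new: src_changed, publish_ok.
[2] (iii) [src_changed → cache_hit]; (ix) [publish_ok ∧ run_unit → gen_docs]; (x) [src_changed → tag_release]. ⇒ new: cache_hit, gen_docs, tag_release.
[3] (xi) [gen_docs ∧ cache_hit → run_integ]. ⇒ new: run_integ.

cache_hit, cache_stale, compile_a, deploy_prod, deploy_stage, format_ok, gen_docs, hdr_changed, publish_ok, run_integ, run_unit, src_changed, tag_release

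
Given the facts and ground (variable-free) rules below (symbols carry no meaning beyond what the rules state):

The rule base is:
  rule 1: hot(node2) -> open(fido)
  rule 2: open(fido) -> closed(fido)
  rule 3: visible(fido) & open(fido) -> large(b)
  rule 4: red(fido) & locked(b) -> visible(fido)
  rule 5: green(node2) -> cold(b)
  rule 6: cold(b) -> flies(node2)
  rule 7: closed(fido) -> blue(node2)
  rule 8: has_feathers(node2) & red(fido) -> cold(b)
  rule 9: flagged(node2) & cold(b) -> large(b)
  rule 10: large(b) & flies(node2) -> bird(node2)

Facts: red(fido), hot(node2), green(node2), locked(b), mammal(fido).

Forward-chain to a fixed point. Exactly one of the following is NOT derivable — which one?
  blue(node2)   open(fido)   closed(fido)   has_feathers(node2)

Round 1: rule 1 [hot(node2) -> open(fido)]; rule 4 [red(fido) & locked(b) -> visible(fido)]; rule 5 [green(node2) -> cold(b)]. Adds open(fido), visible(fido), cold(b).
Round 2: rule 2 [open(fido) -> closed(fido)]; rule 3 [visible(fido) & open(fido) -> large(b)]; rule 6 [cold(b) -> flies(node2)]. Adds closed(fido), large(b), flies(node2).
Round 3: rule 7 [closed(fido) -> blue(node2)]; rule 10 [large(b) & flies(node2) -> bird(node2)]. Adds blue(node2), bird(node2).
Derived: blue(node2) (round 3), closed(fido) (round 2), open(fido) (round 1). has_feathers(node2) never appears in any round.

has_feathers(node2)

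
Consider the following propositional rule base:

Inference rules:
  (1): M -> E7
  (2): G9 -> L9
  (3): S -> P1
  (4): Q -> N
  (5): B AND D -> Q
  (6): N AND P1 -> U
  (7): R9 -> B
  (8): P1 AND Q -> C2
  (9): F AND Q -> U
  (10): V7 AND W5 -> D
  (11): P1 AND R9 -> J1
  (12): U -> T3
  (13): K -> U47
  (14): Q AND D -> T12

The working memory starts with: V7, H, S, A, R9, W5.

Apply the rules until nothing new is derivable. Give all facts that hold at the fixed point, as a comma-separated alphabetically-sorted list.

A, B, C2, D, H, J1, N, P1, Q, R9, S, T12, T3, U, V7, W5

Round 1: (3) [S -> P1]; (7) [R9 -> B]; (10) [V7 AND W5 -> D]. New: P1, B, D.
Round 2: (5) [B AND D -> Q]; (11) [P1 AND R9 -> J1]. New: Q, J1.
Round 3: (4) [Q -> N]; (8) [P1 AND Q -> C2]; (14) [Q AND D -> T12]. New: N, C2, T12.
Round 4: (6) [N AND P1 -> U]. New: U.
Round 5: (12) [U -> T3]. New: T3.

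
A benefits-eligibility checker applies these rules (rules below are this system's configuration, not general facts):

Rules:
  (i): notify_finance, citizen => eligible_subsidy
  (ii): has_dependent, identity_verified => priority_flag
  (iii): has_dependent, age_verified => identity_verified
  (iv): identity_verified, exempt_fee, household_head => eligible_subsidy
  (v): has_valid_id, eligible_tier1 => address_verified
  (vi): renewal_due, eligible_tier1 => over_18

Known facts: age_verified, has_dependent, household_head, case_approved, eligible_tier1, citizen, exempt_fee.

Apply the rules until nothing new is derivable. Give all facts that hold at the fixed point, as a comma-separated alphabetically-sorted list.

age_verified, case_approved, citizen, eligible_subsidy, eligible_tier1, exempt_fee, has_dependent, household_head, identity_verified, priority_flag

Round 1 fires (iii), giving identity_verified.
Round 2 fires (ii), (iv), giving priority_flag, eligible_subsidy.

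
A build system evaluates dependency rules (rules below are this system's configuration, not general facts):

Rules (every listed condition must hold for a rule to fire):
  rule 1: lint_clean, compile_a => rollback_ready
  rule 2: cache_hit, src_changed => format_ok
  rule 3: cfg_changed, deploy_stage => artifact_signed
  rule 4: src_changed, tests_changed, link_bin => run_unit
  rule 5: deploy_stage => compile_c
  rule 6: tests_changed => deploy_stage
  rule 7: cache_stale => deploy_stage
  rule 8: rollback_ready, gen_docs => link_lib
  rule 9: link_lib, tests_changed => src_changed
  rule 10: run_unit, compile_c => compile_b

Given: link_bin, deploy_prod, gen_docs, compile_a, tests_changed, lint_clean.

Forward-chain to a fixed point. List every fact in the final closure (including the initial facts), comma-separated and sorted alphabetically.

compile_a, compile_b, compile_c, deploy_prod, deploy_stage, gen_docs, link_bin, link_lib, lint_clean, rollback_ready, run_unit, src_changed, tests_changed

Round 1 fires rule 1, rule 6, giving rollback_ready, deploy_stage.
Round 2 fires rule 5, rule 8, giving compile_c, link_lib.
Round 3 fires rule 9, giving src_changed.
Round 4 fires rule 4, giving run_unit.
Round 5 fires rule 10, giving compile_b.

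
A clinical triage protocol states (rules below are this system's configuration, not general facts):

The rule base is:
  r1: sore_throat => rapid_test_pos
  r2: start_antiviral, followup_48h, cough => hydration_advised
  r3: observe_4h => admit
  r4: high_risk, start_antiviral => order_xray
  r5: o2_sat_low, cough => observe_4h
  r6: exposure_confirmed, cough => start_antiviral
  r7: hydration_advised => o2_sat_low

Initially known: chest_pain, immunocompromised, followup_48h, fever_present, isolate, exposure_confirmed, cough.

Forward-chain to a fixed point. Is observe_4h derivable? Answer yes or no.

Round 1: r6 [exposure_confirmed, cough => start_antiviral]. New: start_antiviral.
Round 2: r2 [start_antiviral, followup_48h, cough => hydration_advised]. New: hydration_advised.
Round 3: r7 [hydration_advised => o2_sat_low]. New: o2_sat_low.
Round 4: r5 [o2_sat_low, cough => observe_4h]. New: observe_4h.
Round 5: r3 [observe_4h => admit]. New: admit.
observe_4h appears in round 4, so it is derivable.

yes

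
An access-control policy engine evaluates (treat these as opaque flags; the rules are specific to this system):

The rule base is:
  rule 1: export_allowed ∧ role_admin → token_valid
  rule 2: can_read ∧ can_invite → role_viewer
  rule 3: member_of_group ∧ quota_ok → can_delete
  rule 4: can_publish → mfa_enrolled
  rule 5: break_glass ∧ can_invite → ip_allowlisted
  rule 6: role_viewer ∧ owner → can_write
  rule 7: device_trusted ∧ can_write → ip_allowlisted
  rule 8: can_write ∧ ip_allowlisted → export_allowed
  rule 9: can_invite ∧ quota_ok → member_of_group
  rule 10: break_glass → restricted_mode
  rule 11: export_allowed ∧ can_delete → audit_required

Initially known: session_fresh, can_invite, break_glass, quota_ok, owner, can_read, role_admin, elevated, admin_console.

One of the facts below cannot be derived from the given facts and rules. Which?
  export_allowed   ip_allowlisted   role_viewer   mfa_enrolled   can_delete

Round 1 fires rule 2, rule 5, rule 9, rule 10, giving role_viewer, ip_allowlisted, member_of_group, restricted_mode.
Round 2 fires rule 3, rule 6, giving can_delete, can_write.
Round 3 fires rule 8, giving export_allowed.
Round 4 fires rule 1, rule 11, giving token_valid, audit_required.
Derived: export_allowed (round 3), role_viewer (round 1), can_delete (round 2), ip_allowlisted (round 1). mfa_enrolled never appears in any round.

mfa_enrolled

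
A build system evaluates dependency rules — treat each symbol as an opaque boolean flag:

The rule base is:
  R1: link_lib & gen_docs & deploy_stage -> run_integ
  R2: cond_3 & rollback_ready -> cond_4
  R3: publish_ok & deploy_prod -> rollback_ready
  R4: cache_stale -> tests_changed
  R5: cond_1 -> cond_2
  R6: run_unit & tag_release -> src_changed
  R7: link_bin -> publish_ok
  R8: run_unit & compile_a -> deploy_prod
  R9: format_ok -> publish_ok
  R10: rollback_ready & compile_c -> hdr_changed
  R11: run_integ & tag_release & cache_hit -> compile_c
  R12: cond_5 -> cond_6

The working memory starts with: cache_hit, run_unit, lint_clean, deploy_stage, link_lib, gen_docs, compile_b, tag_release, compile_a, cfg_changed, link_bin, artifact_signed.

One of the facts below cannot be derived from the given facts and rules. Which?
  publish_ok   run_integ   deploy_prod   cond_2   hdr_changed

Round 1 — R1, R6, R7, R8, derive run_integ, src_changed, publish_ok, deploy_prod.
Round 2 — R3, R11, derive rollback_ready, compile_c.
Round 3 — R10, derive hdr_changed.
Derived: run_integ (round 1), deploy_prod (round 1), publish_ok (round 1), hdr_changed (round 3). cond_2 never appears in any round.

cond_2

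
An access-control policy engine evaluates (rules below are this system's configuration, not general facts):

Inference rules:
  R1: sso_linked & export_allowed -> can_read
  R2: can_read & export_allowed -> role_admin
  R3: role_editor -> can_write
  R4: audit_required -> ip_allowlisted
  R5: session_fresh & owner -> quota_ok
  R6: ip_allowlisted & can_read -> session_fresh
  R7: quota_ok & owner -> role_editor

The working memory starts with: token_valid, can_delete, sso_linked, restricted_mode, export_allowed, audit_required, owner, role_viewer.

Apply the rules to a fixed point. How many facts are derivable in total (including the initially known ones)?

Round 1 fires R1, R4, giving can_read, ip_allowlisted.
Round 2 fires R2, R6, giving role_admin, session_fresh.
Round 3 fires R5, giving quota_ok.
Round 4 fires R7, giving role_editor.
Round 5 fires R3, giving can_write.
Closure: {audit_required, can_delete, can_read, can_write, export_allowed, ip_allowlisted, owner, quota_ok, restricted_mode, role_admin, role_editor, role_viewer, session_fresh, sso_linked, token_valid} — 15 facts.

15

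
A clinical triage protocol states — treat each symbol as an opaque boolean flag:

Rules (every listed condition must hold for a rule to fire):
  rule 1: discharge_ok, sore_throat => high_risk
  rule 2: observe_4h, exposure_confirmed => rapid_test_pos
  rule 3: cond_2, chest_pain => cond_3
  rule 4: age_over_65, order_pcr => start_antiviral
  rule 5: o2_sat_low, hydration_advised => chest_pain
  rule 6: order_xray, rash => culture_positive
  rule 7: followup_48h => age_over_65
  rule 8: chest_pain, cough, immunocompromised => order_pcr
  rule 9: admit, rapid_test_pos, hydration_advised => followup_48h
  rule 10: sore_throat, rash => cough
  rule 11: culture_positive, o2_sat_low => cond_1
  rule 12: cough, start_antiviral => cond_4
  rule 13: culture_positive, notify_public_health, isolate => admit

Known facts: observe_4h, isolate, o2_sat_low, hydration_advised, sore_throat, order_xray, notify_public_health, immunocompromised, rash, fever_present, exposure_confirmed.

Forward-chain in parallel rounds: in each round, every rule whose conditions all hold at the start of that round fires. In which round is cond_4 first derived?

6

Round 1: rule 2 [observe_4h, exposure_confirmed => rapid_test_pos]; rule 5 [o2_sat_low, hydration_advised => chest_pain]; rule 6 [order_xray, rash => culture_positive]; rule 10 [sore_throat, rash => cough]. Adds rapid_test_pos, chest_pain, culture_positive, cough.
Round 2: rule 8 [chest_pain, cough, immunocompromised => order_pcr]; rule 11 [culture_positive, o2_sat_low => cond_1]; rule 13 [culture_positive, notify_public_health, isolate => admit]. Adds order_pcr, cond_1, admit.
Round 3: rule 9 [admit, rapid_test_pos, hydration_advised => followup_48h]. Adds followup_48h.
Round 4: rule 7 [followup_48h => age_over_65]. Adds age_over_65.
Round 5: rule 4 [age_over_65, order_pcr => start_antiviral]. Adds start_antiviral.
Round 6: rule 12 [cough, start_antiviral => cond_4]. Adds cond_4.
cond_4 first appears in round 6.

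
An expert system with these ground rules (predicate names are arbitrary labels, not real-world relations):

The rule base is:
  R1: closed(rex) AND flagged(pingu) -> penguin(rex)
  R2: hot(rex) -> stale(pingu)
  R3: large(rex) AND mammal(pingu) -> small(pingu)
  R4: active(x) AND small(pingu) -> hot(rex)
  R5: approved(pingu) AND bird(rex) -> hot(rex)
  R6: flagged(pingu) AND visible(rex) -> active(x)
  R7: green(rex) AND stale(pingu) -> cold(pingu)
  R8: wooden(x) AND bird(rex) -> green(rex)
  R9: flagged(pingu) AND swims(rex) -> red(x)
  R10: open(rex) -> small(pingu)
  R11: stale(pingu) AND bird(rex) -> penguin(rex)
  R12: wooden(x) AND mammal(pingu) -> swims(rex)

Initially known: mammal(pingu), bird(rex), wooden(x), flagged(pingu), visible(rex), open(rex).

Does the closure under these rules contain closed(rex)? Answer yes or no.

no

Round 1 — R6, R8, R10, R12, derive active(x), green(rex), small(pingu), swims(rex).
Round 2 — R4, R9, derive hot(rex), red(x).
Round 3 — R2, derive stale(pingu).
Round 4 — R7, R11, derive cold(pingu), penguin(rex).
Fixed point reached. No rule has closed(rex) as a consequent, and it is not given.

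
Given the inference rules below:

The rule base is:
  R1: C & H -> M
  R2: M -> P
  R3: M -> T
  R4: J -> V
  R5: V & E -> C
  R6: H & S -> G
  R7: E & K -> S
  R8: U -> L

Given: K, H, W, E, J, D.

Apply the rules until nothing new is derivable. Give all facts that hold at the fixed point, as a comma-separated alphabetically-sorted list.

[1] R4 [J -> V]; R7 [E & K -> S]. ⇒ new: V, S.
[2] R5 [V & E -> C]; R6 [H & S -> G]. ⇒ new: C, G.
[3] R1 [C & H -> M]. ⇒ new: M.
[4] R2 [M -> P]; R3 [M -> T]. ⇒ new: P, T.

C, D, E, G, H, J, K, M, P, S, T, V, W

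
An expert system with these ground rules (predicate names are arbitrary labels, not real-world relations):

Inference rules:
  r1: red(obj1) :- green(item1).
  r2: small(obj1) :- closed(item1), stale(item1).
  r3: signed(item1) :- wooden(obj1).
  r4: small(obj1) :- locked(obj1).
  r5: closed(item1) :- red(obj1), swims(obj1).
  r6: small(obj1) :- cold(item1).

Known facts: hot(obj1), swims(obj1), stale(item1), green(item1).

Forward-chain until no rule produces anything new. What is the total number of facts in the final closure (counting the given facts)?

Round 1 — r1, derive red(obj1).
Round 2 — r5, derive closed(item1).
Round 3 — r2, derive small(obj1).
Closure: {closed(item1), green(item1), hot(obj1), red(obj1), small(obj1), stale(item1), swims(obj1)} — 7 facts.

7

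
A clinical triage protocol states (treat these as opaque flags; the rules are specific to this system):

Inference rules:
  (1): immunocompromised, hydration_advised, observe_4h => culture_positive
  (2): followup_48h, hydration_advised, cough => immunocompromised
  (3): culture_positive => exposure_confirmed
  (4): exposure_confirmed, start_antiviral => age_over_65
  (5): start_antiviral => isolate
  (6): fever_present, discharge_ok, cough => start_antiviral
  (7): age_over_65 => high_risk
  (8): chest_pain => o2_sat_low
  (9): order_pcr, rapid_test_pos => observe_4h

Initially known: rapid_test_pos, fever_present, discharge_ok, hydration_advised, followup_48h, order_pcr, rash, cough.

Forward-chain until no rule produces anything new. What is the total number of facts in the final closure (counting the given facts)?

16

Round 1: (2) [followup_48h, hydration_advised, cough => immunocompromised]; (6) [fever_present, discharge_ok, cough => start_antiviral]; (9) [order_pcr, rapid_test_pos => observe_4h]. New: immunocompromised, start_antiviral, observe_4h.
Round 2: (1) [immunocompromised, hydration_advised, observe_4h => culture_positive]; (5) [start_antiviral => isolate]. New: culture_positive, isolate.
Round 3: (3) [culture_positive => exposure_confirmed]. New: exposure_confirmed.
Round 4: (4) [exposure_confirmed, start_antiviral => age_over_65]. New: age_over_65.
Round 5: (7) [age_over_65 => high_risk]. New: high_risk.
Closure: {age_over_65, cough, culture_positive, discharge_ok, exposure_confirmed, fever_present, followup_48h, high_risk, hydration_advised, immunocompromised, isolate, observe_4h, order_pcr, rapid_test_pos, rash, start_antiviral} — 16 facts.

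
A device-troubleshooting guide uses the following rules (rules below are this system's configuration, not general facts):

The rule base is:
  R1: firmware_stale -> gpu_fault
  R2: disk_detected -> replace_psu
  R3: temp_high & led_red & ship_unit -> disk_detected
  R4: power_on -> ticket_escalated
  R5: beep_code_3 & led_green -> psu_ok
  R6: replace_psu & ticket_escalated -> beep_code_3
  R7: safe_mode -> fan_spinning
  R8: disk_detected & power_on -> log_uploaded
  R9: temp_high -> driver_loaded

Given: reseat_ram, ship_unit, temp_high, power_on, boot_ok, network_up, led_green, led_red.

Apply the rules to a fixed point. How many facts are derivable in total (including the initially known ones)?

15

[1] R3 [temp_high & led_red & ship_unit -> disk_detected]; R4 [power_on -> ticket_escalated]; R9 [temp_high -> driver_loaded]. ⇒ new: disk_detected, ticket_escalated, driver_loaded.
[2] R2 [disk_detected -> replace_psu]; R8 [disk_detected & power_on -> log_uploaded]. ⇒ new: replace_psu, log_uploaded.
[3] R6 [replace_psu & ticket_escalated -> beep_code_3]. ⇒ new: beep_code_3.
[4] R5 [beep_code_3 & led_green -> psu_ok]. ⇒ new: psu_ok.
Closure: {beep_code_3, boot_ok, disk_detected, driver_loaded, led_green, led_red, log_uploaded, network_up, power_on, psu_ok, replace_psu, reseat_ram, ship_unit, temp_high, ticket_escalated} — 15 facts.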